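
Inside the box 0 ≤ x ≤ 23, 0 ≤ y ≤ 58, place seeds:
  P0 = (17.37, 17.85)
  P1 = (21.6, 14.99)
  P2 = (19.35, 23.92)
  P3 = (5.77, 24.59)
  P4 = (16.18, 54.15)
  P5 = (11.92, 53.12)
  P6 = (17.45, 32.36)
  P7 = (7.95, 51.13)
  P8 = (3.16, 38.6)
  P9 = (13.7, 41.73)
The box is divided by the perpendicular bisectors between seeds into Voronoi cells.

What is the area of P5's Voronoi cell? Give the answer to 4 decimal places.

1. box [0,23]×[0,58]: [(0, 0) (23, 0) (23, 58) (0, 58)]
2. ⊥bis P5·P0 via (14.645,35.485): [(0, 33.222) (23, 36.776) (23, 58) (0, 58)]  |A|=529.0224
3. ⊥bis P5·P1 via (16.76,34.055): [(0, 33.222) (23, 36.776) (23, 58) (0, 58)]  |A|=529.0224
4. ⊥bis P5·P2 via (15.635,38.52): [(0, 34.5416) (23, 40.394) (23, 58) (0, 58)]  |A|=472.2397
5. ⊥bis P5·P3 via (8.845,38.855): [(0, 40.7617) (13.2336, 37.909) (23, 40.394) (23, 58) (0, 58)]  |A|=431.083
6. ⊥bis P5·P4 via (14.05,53.635): [(0, 40.7617) (13.2336, 37.909) (17.5846, 39.0161) (12.9946, 58) (0, 58)]  |A|=288.4408
7. ⊥bis P5·P6 via (14.685,42.74): [(0, 40.7617) (4.0117, 39.8969) (16.5633, 43.2403) (12.9946, 58) (0, 58)]  |A|=250.7934
8. ⊥bis P5·P7 via (9.935,52.125): [(14.6447, 42.7293) (16.5633, 43.2403) (12.9946, 58) (6.9901, 58)]  |A|=60.9173
9. ⊥bis P5·P8 via (7.54,45.86): [(14.6447, 42.7293) (16.5633, 43.2403) (12.9946, 58) (6.9901, 58)]  |A|=60.9173
10. ⊥bis P5·P9 via (12.81,47.425): [(12.3286, 47.3498) (15.4517, 47.8378) (12.9946, 58) (6.9901, 58)]  |A|=48.4427
11. canonical 4-gon: [(12.3286, 47.3498) (15.4517, 47.8378) (12.9946, 58) (6.9901, 58)]
12. shoelace: 48.4427

Area of P5's cell: 48.4427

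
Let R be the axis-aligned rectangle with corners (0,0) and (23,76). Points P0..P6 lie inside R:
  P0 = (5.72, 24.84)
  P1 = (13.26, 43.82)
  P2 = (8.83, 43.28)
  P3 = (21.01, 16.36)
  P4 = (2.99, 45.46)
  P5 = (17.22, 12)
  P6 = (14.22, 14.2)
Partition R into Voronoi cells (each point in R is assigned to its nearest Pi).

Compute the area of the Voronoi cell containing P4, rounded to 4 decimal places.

Area of P4's cell: 364.1003

1. box [0,23]×[0,76]: [(0, 0) (23, 0) (23, 76) (0, 76)]
2. ⊥bis P4·P0 via (4.355,35.15): [(0, 34.5734) (23, 37.6185) (23, 76) (0, 76)]  |A|=917.7927
3. ⊥bis P4·P1 via (8.125,44.64): [(0, 34.5734) (6.6583, 35.4549) (13.1328, 76) (0, 76)]  |A|=404.15
4. ⊥bis P4·P2 via (5.91,44.37): [(0, 34.5734) (2.3702, 34.8872) (9.7056, 54.538) (13.1328, 76) (0, 76)]  |A|=364.1003
5. ⊥bis P4·P3 via (12,30.91): [(0, 34.5734) (2.3702, 34.8872) (9.7056, 54.538) (13.1328, 76) (0, 76)]  |A|=364.1003
6. ⊥bis P4·P5 via (10.105,28.73): [(0, 34.5734) (2.3702, 34.8872) (9.7056, 54.538) (13.1328, 76) (0, 76)]  |A|=364.1003
7. ⊥bis P4·P6 via (8.605,29.83): [(0, 34.5734) (2.3702, 34.8872) (9.7056, 54.538) (13.1328, 76) (0, 76)]  |A|=364.1003
8. canonical 5-gon: [(0, 34.5734) (2.3702, 34.8872) (9.7056, 54.538) (13.1328, 76) (0, 76)]
9. shoelace: 364.1003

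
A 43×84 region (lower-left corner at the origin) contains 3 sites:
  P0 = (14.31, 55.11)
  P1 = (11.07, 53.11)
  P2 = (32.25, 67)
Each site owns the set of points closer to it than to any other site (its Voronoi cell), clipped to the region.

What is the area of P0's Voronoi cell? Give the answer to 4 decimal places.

1. box [0,43]×[0,84]: [(0, 0) (43, 0) (43, 84) (0, 84)]
2. ⊥bis P0·P1 via (12.69,54.11): [(0, 74.6678) (43, 5.0078) (43, 84) (0, 84)]  |A|=1898.9746
3. ⊥bis P0·P2 via (23.28,61.055): [(0, 74.6678) (43, 5.0078) (43, 31.3009) (8.0729, 84) (0, 84)]  |A|=978.6594
4. canonical 5-gon: [(0, 74.6678) (43, 5.0078) (43, 31.3009) (8.0729, 84) (0, 84)]
5. shoelace: 978.6594

Area of P0's cell: 978.6594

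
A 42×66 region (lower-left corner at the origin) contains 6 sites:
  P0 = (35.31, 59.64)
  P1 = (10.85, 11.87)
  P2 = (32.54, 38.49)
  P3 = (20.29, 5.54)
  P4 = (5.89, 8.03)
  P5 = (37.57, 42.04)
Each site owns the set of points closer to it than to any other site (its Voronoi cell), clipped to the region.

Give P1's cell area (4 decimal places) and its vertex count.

Area of P1's cell: 490.0803 (4 vertices)

1. box [0,42]×[0,66]: [(0, 0) (42, 0) (42, 66) (0, 66)]
2. ⊥bis P1·P0 via (23.08,35.755): [(0, 47.5728) (0, 0) (42, 0) (42, 26.0673)]  |A|=1546.4415
3. ⊥bis P1·P2 via (21.695,25.18): [(0, 42.8571) (0, 0) (42, 0) (42, 8.6355)]  |A|=1081.344
4. ⊥bis P1·P3 via (15.57,8.705): [(24.8782, 22.5864) (0, 42.8571) (0, 0) (9.7329, 0)]  |A|=643.0178
5. ⊥bis P1·P4 via (8.37,9.95): [(12.6756, 4.3886) (24.8782, 22.5864) (0, 42.8571) (0, 20.7612)]  |A|=490.0803
6. ⊥bis P1·P5 via (24.21,26.955): [(12.6756, 4.3886) (24.8782, 22.5864) (0, 42.8571) (0, 20.7612)]  |A|=490.0803
7. canonical 4-gon: [(12.6756, 4.3886) (24.8782, 22.5864) (0, 42.8571) (0, 20.7612)]
8. shoelace: 490.0803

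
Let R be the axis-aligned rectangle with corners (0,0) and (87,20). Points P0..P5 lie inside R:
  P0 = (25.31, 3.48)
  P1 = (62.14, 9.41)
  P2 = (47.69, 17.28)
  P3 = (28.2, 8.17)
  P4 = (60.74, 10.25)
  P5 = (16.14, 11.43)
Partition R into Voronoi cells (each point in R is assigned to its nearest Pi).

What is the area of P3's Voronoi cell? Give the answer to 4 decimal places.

1. box [0,87]×[0,20]: [(0, 0) (87, 0) (87, 20) (0, 20)]
2. ⊥bis P3·P0 via (26.755,5.825): [(36.208, 0) (87, 0) (87, 20) (3.7513, 20)]  |A|=1340.4069
3. ⊥bis P3·P1 via (45.17,8.79): [(36.208, 0) (45.4911, 0) (44.7604, 20) (3.7513, 20)]  |A|=502.9228
4. ⊥bis P3·P2 via (37.945,12.725): [(36.208, 0) (43.8929, 0) (34.5445, 20) (3.7513, 20)]  |A|=384.7813
5. ⊥bis P3·P4 via (44.47,9.21): [(36.208, 0) (43.8929, 0) (34.5445, 20) (3.7513, 20)]  |A|=384.7813
6. ⊥bis P3·P5 via (22.17,9.8): [(21.9036, 8.8145) (36.208, 0) (43.8929, 0) (34.5445, 20) (24.9272, 20)]  |A|=266.3491
7. canonical 5-gon: [(21.9036, 8.8145) (36.208, 0) (43.8929, 0) (34.5445, 20) (24.9272, 20)]
8. shoelace: 266.3491

Area of P3's cell: 266.3491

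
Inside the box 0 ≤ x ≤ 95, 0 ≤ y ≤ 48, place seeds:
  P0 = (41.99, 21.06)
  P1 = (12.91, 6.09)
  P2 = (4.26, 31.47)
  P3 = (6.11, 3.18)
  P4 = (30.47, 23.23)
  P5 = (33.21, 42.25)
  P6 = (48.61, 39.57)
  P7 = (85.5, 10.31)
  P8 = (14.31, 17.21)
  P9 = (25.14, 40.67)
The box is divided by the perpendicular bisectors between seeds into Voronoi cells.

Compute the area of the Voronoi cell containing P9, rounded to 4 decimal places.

Area of P9's cell: 279.5229

1. box [0,95]×[0,48]: [(0, 0) (95, 0) (95, 48) (0, 48)]
2. ⊥bis P9·P0 via (33.565,30.865): [(0, 2.0241) (53.5067, 48) (0, 48)]  |A|=1230.0092
3. ⊥bis P9·P1 via (19.025,23.38): [(0, 30.1086) (23.1543, 21.9196) (53.5067, 48) (0, 48)]  |A|=904.87
4. ⊥bis P9·P2 via (14.7,36.07): [(20.5252, 22.8494) (23.1543, 21.9196) (53.5067, 48) (9.4435, 48)]  |A|=602.5039
5. ⊥bis P9·P3 via (15.625,21.925): [(20.5252, 22.8494) (23.1543, 21.9196) (53.5067, 48) (9.4435, 48)]  |A|=602.5039
6. ⊥bis P9·P4 via (27.805,31.95): [(17.8552, 28.9091) (38.7044, 35.2811) (53.5067, 48) (9.4435, 48)]  |A|=506.0327
7. ⊥bis P9·P5 via (29.175,41.46): [(17.8552, 28.9091) (30.8545, 32.882) (27.8946, 48) (9.4435, 48)]  |A|=280.2648
8. ⊥bis P9·P6 via (36.875,40.12): [(17.8552, 28.9091) (30.8545, 32.882) (27.8946, 48) (9.4435, 48)]  |A|=280.2648
9. ⊥bis P9·P7 via (55.32,25.49): [(17.8552, 28.9091) (30.8545, 32.882) (27.8946, 48) (9.4435, 48)]  |A|=280.2648
10. ⊥bis P9·P8 via (19.725,28.94): [(17.3607, 30.0315) (19.0204, 29.2653) (30.8545, 32.882) (27.8946, 48) (9.4435, 48)]  |A|=279.5229
11. canonical 5-gon: [(17.3607, 30.0315) (19.0204, 29.2653) (30.8545, 32.882) (27.8946, 48) (9.4435, 48)]
12. shoelace: 279.5229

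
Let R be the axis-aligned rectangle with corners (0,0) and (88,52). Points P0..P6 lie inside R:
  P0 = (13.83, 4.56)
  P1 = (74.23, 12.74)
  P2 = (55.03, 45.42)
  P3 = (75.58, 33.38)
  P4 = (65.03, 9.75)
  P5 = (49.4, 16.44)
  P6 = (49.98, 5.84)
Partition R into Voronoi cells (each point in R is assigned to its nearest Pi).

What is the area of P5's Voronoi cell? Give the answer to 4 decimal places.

Area of P5's cell: 706.6527

1. box [0,88]×[0,52]: [(0, 0) (88, 0) (88, 52) (0, 52)]
2. ⊥bis P5·P0 via (31.615,10.5): [(35.1219, 0) (88, 0) (88, 52) (17.7544, 52)]  |A|=3201.2154
3. ⊥bis P5·P1 via (61.815,14.59): [(35.1219, 0) (59.6409, 0) (67.3896, 52) (17.7544, 52)]  |A|=1928.008
4. ⊥bis P5·P2 via (52.215,30.93): [(22.8888, 36.6273) (35.1219, 0) (59.6409, 0) (63.9113, 28.6577)]  |A|=1053.8547
5. ⊥bis P5·P3 via (62.49,24.91): [(59.512, 29.5124) (22.8888, 36.6273) (35.1219, 0) (59.6409, 0) (63.1913, 23.8262)]  |A|=1042.9192
6. ⊥bis P5·P4 via (57.215,13.095): [(62.3588, 25.1127) (59.512, 29.5124) (22.8888, 36.6273) (35.1219, 0) (51.61, 0)]  |A|=929.88
7. ⊥bis P5·P6 via (49.69,11.14): [(56.5386, 11.5147) (62.3588, 25.1127) (59.512, 29.5124) (22.8888, 36.6273) (31.7295, 10.1573)]  |A|=706.6527
8. canonical 5-gon: [(56.5386, 11.5147) (62.3588, 25.1127) (59.512, 29.5124) (22.8888, 36.6273) (31.7295, 10.1573)]
9. shoelace: 706.6527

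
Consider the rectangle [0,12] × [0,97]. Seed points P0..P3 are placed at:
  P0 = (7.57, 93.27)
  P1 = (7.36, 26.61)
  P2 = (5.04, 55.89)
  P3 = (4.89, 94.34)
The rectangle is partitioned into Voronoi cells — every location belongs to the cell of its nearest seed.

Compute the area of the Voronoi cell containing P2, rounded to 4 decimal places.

Area of P2's cell: 400.3979

1. box [0,12]×[0,97]: [(0, 0) (12, 0) (12, 97) (0, 97)]
2. ⊥bis P2·P0 via (6.305,74.58): [(0, 75.0067) (0, 0) (12, 0) (12, 74.1945)]  |A|=895.2077
3. ⊥bis P2·P1 via (6.2,41.25): [(0, 75.0067) (0, 40.7587) (12, 41.7096) (12, 74.1945)]  |A|=400.3979
4. ⊥bis P2·P3 via (4.965,75.115): [(0, 75.0067) (0, 40.7587) (12, 41.7096) (12, 74.1945)]  |A|=400.3979
5. canonical 4-gon: [(0, 75.0067) (0, 40.7587) (12, 41.7096) (12, 74.1945)]
6. shoelace: 400.3979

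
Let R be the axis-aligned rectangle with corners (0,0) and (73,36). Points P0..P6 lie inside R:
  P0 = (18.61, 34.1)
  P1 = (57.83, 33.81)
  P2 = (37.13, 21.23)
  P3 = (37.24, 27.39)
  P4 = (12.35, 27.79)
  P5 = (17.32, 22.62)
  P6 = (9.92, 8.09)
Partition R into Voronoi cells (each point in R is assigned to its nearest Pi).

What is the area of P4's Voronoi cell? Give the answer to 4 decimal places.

1. box [0,73]×[0,36]: [(0, 0) (73, 0) (73, 36) (0, 36)]
2. ⊥bis P4·P0 via (15.48,30.945): [(0, 0) (46.6722, 0) (10.3846, 36) (0, 36)]  |A|=1027.0222
3. ⊥bis P4·P1 via (35.09,30.8): [(0, 0) (39.1669, 0) (38.0323, 8.5714) (10.3846, 36) (0, 36)]  |A|=994.8568
4. ⊥bis P4·P2 via (24.74,24.51): [(0, 0) (18.2515, 0) (24.1631, 22.3307) (10.3846, 36) (0, 36)]  |A|=709.695
5. ⊥bis P4·P3 via (24.795,27.59): [(0, 0) (18.2515, 0) (24.1631, 22.3307) (10.3846, 36) (0, 36)]  |A|=709.695
6. ⊥bis P4·P5 via (14.835,25.205): [(0, 10.9439) (18.1011, 28.3447) (10.3846, 36) (0, 36)]  |A|=266.5197
7. ⊥bis P4·P6 via (11.135,17.94): [(0, 19.3135) (7.7163, 18.3617) (18.1011, 28.3447) (10.3846, 36) (0, 36)]  |A|=234.2284
8. canonical 5-gon: [(0, 19.3135) (7.7163, 18.3617) (18.1011, 28.3447) (10.3846, 36) (0, 36)]
9. shoelace: 234.2284

Area of P4's cell: 234.2284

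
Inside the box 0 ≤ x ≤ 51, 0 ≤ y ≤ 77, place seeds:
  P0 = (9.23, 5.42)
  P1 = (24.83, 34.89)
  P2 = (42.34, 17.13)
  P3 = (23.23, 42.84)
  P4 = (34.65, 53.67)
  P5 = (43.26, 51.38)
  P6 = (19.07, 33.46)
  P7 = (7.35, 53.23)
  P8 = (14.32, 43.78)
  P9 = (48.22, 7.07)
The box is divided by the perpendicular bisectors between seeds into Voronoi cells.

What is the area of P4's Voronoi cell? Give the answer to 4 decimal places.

1. box [0,51]×[0,77]: [(0, 0) (51, 0) (51, 77) (0, 77)]
2. ⊥bis P4·P0 via (21.94,29.545): [(0, 41.1039) (51, 14.235) (51, 77) (0, 77)]  |A|=2515.858
3. ⊥bis P4·P1 via (29.74,44.28): [(0, 59.8309) (51, 33.1632) (51, 77) (0, 77)]  |A|=1555.6488
4. ⊥bis P4·P2 via (38.495,35.4): [(0, 59.8309) (44.3613, 36.6346) (51, 38.0317) (51, 77) (0, 77)]  |A|=1539.4885
5. ⊥bis P4·P3 via (28.94,48.255): [(35.6308, 41.1997) (44.3613, 36.6346) (51, 38.0317) (51, 77) (1.6801, 77)]  |A|=1203.5418
6. ⊥bis P4·P5 via (38.955,52.525): [(35.6308, 41.1997) (35.9047, 41.0565) (45.4646, 77) (1.6801, 77)]  |A|=789.3572
7. ⊥bis P4·P6 via (26.86,43.565): [(35.6308, 41.1997) (35.9047, 41.0565) (45.4646, 77) (1.6801, 77)]  |A|=789.3572
8. ⊥bis P4·P7 via (21,53.45): [(20.9479, 56.6825) (35.6308, 41.1997) (35.9047, 41.0565) (45.4646, 77) (20.6204, 77)]  |A|=596.9467
9. ⊥bis P4·P8 via (24.485,48.725): [(20.9479, 56.6825) (35.6308, 41.1997) (35.9047, 41.0565) (45.4646, 77) (20.6204, 77)]  |A|=596.9467
10. ⊥bis P4·P9 via (41.435,30.37): [(20.9479, 56.6825) (35.6308, 41.1997) (35.9047, 41.0565) (45.4646, 77) (20.6204, 77)]  |A|=596.9467
11. canonical 5-gon: [(20.9479, 56.6825) (35.6308, 41.1997) (35.9047, 41.0565) (45.4646, 77) (20.6204, 77)]
12. shoelace: 596.9467

Area of P4's cell: 596.9467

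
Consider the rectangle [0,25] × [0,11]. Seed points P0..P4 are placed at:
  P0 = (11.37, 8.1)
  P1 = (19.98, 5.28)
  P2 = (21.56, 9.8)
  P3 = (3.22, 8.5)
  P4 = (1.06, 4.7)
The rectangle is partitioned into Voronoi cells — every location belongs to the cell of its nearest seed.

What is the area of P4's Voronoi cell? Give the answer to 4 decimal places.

1. box [0,25]×[0,11]: [(0, 0) (25, 0) (25, 11) (0, 11)]
2. ⊥bis P4·P0 via (6.215,6.4): [(0, 0) (8.3256, 0) (4.698, 11) (0, 11)]  |A|=71.6298
3. ⊥bis P4·P1 via (10.52,4.99): [(0, 0) (8.3256, 0) (4.698, 11) (0, 11)]  |A|=71.6298
4. ⊥bis P4·P2 via (11.31,7.25): [(0, 0) (8.3256, 0) (4.698, 11) (0, 11)]  |A|=71.6298
5. ⊥bis P4·P3 via (2.14,6.6): [(0, 7.8164) (0, 0) (8.3256, 0) (7.0739, 3.7955)]  |A|=43.446
6. canonical 4-gon: [(0, 7.8164) (0, 0) (8.3256, 0) (7.0739, 3.7955)]
7. shoelace: 43.446

Area of P4's cell: 43.4460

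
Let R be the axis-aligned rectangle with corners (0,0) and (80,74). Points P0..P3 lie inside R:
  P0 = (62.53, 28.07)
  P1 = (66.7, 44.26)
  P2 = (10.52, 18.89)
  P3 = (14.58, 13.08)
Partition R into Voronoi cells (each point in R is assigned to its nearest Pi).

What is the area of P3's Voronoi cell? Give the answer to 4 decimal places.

1. box [0,80]×[0,74]: [(0, 0) (80, 0) (80, 74) (0, 74)]
2. ⊥bis P3·P0 via (38.555,20.575): [(0, 0) (44.9871, 0) (21.8534, 74) (0, 74)]  |A|=2473.0993
3. ⊥bis P3·P1 via (40.64,28.67): [(0, 0) (44.9871, 0) (30.9724, 44.8302) (13.522, 74) (0, 74)]  |A|=2351.5866
4. ⊥bis P3·P2 via (12.55,15.985): [(0, 7.2151) (0, 0) (44.9871, 0) (35.0702, 31.722)]  |A|=840.0593
5. canonical 4-gon: [(0, 7.2151) (0, 0) (44.9871, 0) (35.0702, 31.722)]
6. shoelace: 840.0593

Area of P3's cell: 840.0593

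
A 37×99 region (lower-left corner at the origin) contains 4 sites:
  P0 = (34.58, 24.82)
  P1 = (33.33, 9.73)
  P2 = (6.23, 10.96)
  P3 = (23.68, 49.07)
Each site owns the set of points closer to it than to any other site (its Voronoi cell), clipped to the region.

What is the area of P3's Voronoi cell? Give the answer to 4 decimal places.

Area of P3's cell: 2379.5355

1. box [0,37]×[0,99]: [(0, 0) (37, 0) (37, 99) (0, 99)]
2. ⊥bis P3·P0 via (29.13,36.945): [(0, 23.8515) (37, 40.4824) (37, 99) (0, 99)]  |A|=2472.8218
3. ⊥bis P3·P1 via (28.505,29.4): [(0, 23.8515) (37, 40.4824) (37, 99) (0, 99)]  |A|=2472.8218
4. ⊥bis P3·P2 via (14.955,30.015): [(0, 36.8627) (14.3394, 30.2969) (37, 40.4824) (37, 99) (0, 99)]  |A|=2379.5355
5. canonical 5-gon: [(0, 36.8627) (14.3394, 30.2969) (37, 40.4824) (37, 99) (0, 99)]
6. shoelace: 2379.5355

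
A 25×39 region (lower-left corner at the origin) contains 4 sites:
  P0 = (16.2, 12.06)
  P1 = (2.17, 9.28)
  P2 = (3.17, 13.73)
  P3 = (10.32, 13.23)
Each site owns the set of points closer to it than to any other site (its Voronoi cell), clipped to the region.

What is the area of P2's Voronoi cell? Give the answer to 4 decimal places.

Area of P2's cell: 209.0026

1. box [0,25]×[0,39]: [(0, 0) (25, 0) (25, 39) (0, 39)]
2. ⊥bis P2·P0 via (9.685,12.895): [(0, 0) (8.0323, 0) (13.0308, 39) (0, 39)]  |A|=410.7299
3. ⊥bis P2·P1 via (2.67,11.505): [(0, 12.105) (9.3155, 10.0116) (13.0308, 39) (0, 39)]  |A|=314.1398
4. ⊥bis P2·P3 via (6.745,13.48): [(0, 12.105) (6.546, 10.634) (8.5296, 39) (0, 39)]  |A|=209.0026
5. canonical 4-gon: [(0, 12.105) (6.546, 10.634) (8.5296, 39) (0, 39)]
6. shoelace: 209.0026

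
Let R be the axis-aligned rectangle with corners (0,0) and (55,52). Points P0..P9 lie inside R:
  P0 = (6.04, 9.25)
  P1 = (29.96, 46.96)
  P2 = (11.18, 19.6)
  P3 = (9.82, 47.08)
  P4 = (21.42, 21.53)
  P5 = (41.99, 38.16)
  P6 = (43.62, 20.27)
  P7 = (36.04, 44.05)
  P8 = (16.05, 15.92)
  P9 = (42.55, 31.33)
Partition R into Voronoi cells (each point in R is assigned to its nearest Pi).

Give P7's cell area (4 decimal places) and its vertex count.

1. box [0,55]×[0,52]: [(0, 0) (55, 0) (55, 52) (0, 52)]
2. ⊥bis P7·P0 via (21.04,26.65): [(0, 44.7879) (51.954, 0) (55, 0) (55, 52) (0, 52)]  |A|=1696.5439
3. ⊥bis P7·P1 via (33,45.505): [(23.1182, 24.8585) (51.954, 0) (55, 0) (55, 52) (36.1086, 52)]  |A|=1123.1571
4. ⊥bis P7·P2 via (23.61,31.825): [(25.522, 29.8809) (54.9101, 0) (55, 0) (55, 52) (36.1086, 52)]  |A|=976.7
5. ⊥bis P7·P3 via (22.93,45.565): [(25.522, 29.8809) (54.9101, 0) (55, 0) (55, 52) (36.1086, 52)]  |A|=976.7
6. ⊥bis P7·P4 via (28.73,32.79): [(27.3448, 33.6893) (55, 15.7355) (55, 52) (36.1086, 52)]  |A|=674.4087
7. ⊥bis P7·P5 via (39.015,41.105): [(27.3448, 33.6893) (29.9803, 31.9783) (49.8001, 52) (36.1086, 52)]  |A|=168.6905
8. ⊥bis P7·P6 via (39.83,32.16): [(27.3448, 33.6893) (29.9803, 31.9783) (49.8001, 52) (36.1086, 52)]  |A|=168.6905
9. ⊥bis P7·P8 via (26.045,29.985): [(27.3448, 33.6893) (29.9803, 31.9783) (49.8001, 52) (36.1086, 52)]  |A|=168.6905
10. ⊥bis P7·P9 via (39.295,37.69): [(27.3448, 33.6893) (29.1668, 32.5064) (31.8755, 33.8927) (49.8001, 52) (36.1086, 52)]  |A|=167.4113
11. canonical 5-gon: [(27.3448, 33.6893) (29.1668, 32.5064) (31.8755, 33.8927) (49.8001, 52) (36.1086, 52)]
12. shoelace: 167.4113

Area of P7's cell: 167.4113 (5 vertices)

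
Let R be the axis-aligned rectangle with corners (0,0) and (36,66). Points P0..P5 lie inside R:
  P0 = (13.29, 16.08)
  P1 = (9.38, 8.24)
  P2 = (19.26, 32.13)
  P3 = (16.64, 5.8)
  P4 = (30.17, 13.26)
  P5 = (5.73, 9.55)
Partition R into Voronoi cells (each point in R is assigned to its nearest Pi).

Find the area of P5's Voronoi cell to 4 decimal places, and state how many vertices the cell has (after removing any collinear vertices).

Area of P5's cell: 137.6063 (4 vertices)

1. box [0,36]×[0,66]: [(0, 0) (36, 0) (36, 66) (0, 66)]
2. ⊥bis P5·P0 via (9.51,12.815): [(0, 23.825) (0, 0) (20.579, 0)]  |A|=245.1483
3. ⊥bis P5·P1 via (7.555,8.895): [(9.1228, 13.2633) (0, 23.825) (0, 0) (4.3625, 0)]  |A|=137.6063
4. ⊥bis P5·P2 via (12.495,20.84): [(9.1228, 13.2633) (0, 23.825) (0, 0) (4.3625, 0)]  |A|=137.6063
5. ⊥bis P5·P3 via (11.185,7.675): [(9.1228, 13.2633) (0, 23.825) (0, 0) (4.3625, 0)]  |A|=137.6063
6. ⊥bis P5·P4 via (17.95,11.405): [(9.1228, 13.2633) (0, 23.825) (0, 0) (4.3625, 0)]  |A|=137.6063
7. canonical 4-gon: [(9.1228, 13.2633) (0, 23.825) (0, 0) (4.3625, 0)]
8. shoelace: 137.6063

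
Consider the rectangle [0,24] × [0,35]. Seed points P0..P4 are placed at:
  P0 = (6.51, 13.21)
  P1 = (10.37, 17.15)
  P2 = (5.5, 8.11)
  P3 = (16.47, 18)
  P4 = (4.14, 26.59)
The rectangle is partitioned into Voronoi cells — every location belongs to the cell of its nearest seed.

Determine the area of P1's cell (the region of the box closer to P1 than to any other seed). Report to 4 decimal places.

1. box [0,24]×[0,35]: [(0, 0) (24, 0) (24, 35) (0, 35)]
2. ⊥bis P1·P0 via (8.44,15.18): [(0, 23.4486) (23.9346, 0) (24, 0) (24, 35) (0, 35)]  |A|=559.3831
3. ⊥bis P1·P2 via (7.935,12.63): [(0, 23.4486) (14.8395, 8.9104) (24, 3.9755) (24, 35) (0, 35)]  |A|=540.883
4. ⊥bis P1·P3 via (13.42,17.575): [(0, 23.4486) (14.5938, 9.1511) (10.9919, 35) (0, 35)]  |A|=226.3537
5. ⊥bis P1·P4 via (7.255,21.87): [(3.8829, 19.6446) (14.5938, 9.1511) (12.3527, 25.2343)]  |A|=74.3742
6. canonical 3-gon: [(3.8829, 19.6446) (14.5938, 9.1511) (12.3527, 25.2343)]
7. shoelace: 74.3742

Area of P1's cell: 74.3742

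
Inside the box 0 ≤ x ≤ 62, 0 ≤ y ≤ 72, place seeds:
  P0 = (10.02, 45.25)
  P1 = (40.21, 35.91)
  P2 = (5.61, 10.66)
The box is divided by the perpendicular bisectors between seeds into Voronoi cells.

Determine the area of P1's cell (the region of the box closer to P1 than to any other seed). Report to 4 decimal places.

Area of P1's cell: 2398.0252

1. box [0,62]×[0,72]: [(0, 0) (62, 0) (62, 72) (0, 72)]
2. ⊥bis P1·P0 via (25.115,40.58): [(12.5606, 0) (62, 0) (62, 72) (34.8355, 72)]  |A|=2757.7392
3. ⊥bis P1·P2 via (22.91,23.285): [(20.7009, 26.3121) (39.9027, 0) (62, 0) (62, 72) (34.8355, 72)]  |A|=2398.0252
4. canonical 5-gon: [(20.7009, 26.3121) (39.9027, 0) (62, 0) (62, 72) (34.8355, 72)]
5. shoelace: 2398.0252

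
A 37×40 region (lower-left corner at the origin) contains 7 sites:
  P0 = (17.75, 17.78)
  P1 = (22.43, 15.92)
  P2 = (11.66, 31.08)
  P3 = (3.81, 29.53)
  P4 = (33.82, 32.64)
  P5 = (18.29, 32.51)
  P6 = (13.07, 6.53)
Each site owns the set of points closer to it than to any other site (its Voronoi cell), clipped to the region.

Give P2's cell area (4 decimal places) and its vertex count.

Area of P2's cell: 123.5561 (4 vertices)

1. box [0,37]×[0,40]: [(0, 0) (37, 0) (37, 40) (0, 40)]
2. ⊥bis P2·P0 via (14.705,24.43): [(0, 17.6967) (37, 34.6388) (37, 40) (0, 40)]  |A|=511.7947
3. ⊥bis P2·P1 via (17.045,23.5): [(0, 17.6967) (24.9708, 29.1306) (37, 37.6765) (37, 40) (0, 40)]  |A|=493.524
4. ⊥bis P2·P3 via (7.735,30.305): [(9.3768, 21.9902) (24.9708, 29.1306) (37, 37.6765) (37, 40) (5.8207, 40)]  |A|=336.5427
5. ⊥bis P2·P4 via (22.74,31.86): [(9.3768, 21.9902) (22.9958, 28.2263) (22.167, 40) (5.8207, 40)]  |A|=229.9537
6. ⊥bis P2·P5 via (14.975,31.795): [(9.3768, 21.9902) (16.3965, 25.2045) (13.2053, 40) (5.8207, 40)]  |A|=123.5561
7. ⊥bis P2·P6 via (12.365,18.805): [(9.3768, 21.9902) (16.3965, 25.2045) (13.2053, 40) (5.8207, 40)]  |A|=123.5561
8. canonical 4-gon: [(9.3768, 21.9902) (16.3965, 25.2045) (13.2053, 40) (5.8207, 40)]
9. shoelace: 123.5561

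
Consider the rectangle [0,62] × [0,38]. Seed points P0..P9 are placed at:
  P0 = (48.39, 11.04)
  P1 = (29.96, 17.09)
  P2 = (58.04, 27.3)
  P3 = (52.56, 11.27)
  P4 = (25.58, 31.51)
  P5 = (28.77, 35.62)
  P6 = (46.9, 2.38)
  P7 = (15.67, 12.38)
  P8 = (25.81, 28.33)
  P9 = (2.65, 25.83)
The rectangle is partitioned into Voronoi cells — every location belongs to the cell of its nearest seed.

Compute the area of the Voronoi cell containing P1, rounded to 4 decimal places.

1. box [0,62]×[0,38]: [(0, 0) (62, 0) (62, 38) (0, 38)]
2. ⊥bis P1·P0 via (39.175,14.065): [(0, 0) (34.5579, 0) (47.0321, 38) (0, 38)]  |A|=1550.2103
3. ⊥bis P1·P2 via (44,22.195): [(0, 0) (34.5579, 0) (42.8669, 25.3114) (38.2532, 38) (0, 38)]  |A|=1494.5146
4. ⊥bis P1·P3 via (41.26,14.18): [(0, 0) (34.5579, 0) (42.8669, 25.3114) (38.2532, 38) (0, 38)]  |A|=1494.5146
5. ⊥bis P1·P4 via (27.77,24.3): [(0, 15.865) (0, 0) (34.5579, 0) (42.8669, 25.3114) (41.6965, 28.5301)]  |A|=851.9114
6. ⊥bis P1·P5 via (29.365,26.355): [(35.9219, 26.7761) (0, 15.865) (0, 0) (34.5579, 0) (42.8669, 25.3114) (42.188, 27.1785)]  |A|=847.5778
7. ⊥bis P1·P6 via (38.43,9.735): [(35.9219, 26.7761) (0, 15.865) (0, 0) (29.9765, 0) (37.3425, 8.4826) (42.8669, 25.3114) (42.188, 27.1785)]  |A|=828.1468
8. ⊥bis P1·P7 via (22.815,14.735): [(35.9219, 26.7761) (20.4002, 22.0615) (27.6717, 0) (29.9765, 0) (37.3425, 8.4826) (42.8669, 25.3114) (42.188, 27.1785)]  |A|=361.0835
9. ⊥bis P1·P8 via (27.885,22.71): [(39.5243, 27.0074) (21.0217, 20.1759) (27.6717, 0) (29.9765, 0) (37.3425, 8.4826) (42.8669, 25.3114) (42.188, 27.1785)]  |A|=334.8205
10. ⊥bis P1·P9 via (16.305,21.46): [(39.5243, 27.0074) (21.0217, 20.1759) (27.6717, 0) (29.9765, 0) (37.3425, 8.4826) (42.8669, 25.3114) (42.188, 27.1785)]  |A|=334.8205
11. canonical 7-gon: [(39.5243, 27.0074) (21.0217, 20.1759) (27.6717, 0) (29.9765, 0) (37.3425, 8.4826) (42.8669, 25.3114) (42.188, 27.1785)]
12. shoelace: 334.8205

Area of P1's cell: 334.8205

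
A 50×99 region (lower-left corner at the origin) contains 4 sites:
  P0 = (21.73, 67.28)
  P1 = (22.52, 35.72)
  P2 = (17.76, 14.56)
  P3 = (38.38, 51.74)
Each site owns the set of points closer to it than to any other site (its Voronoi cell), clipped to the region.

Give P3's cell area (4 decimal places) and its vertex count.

1. box [0,50]×[0,99]: [(0, 0) (50, 0) (50, 99) (0, 99)]
2. ⊥bis P3·P0 via (30.055,59.51): [(0, 27.3082) (0, 0) (50, 0) (50, 80.8796)]  |A|=2704.6964
3. ⊥bis P3·P1 via (30.45,43.73): [(22.5899, 51.5116) (50, 24.3753) (50, 80.8796)]  |A|=774.3966
4. ⊥bis P3·P2 via (28.07,33.15): [(22.5899, 51.5116) (50, 24.3753) (50, 80.8796)]  |A|=774.3966
5. canonical 3-gon: [(22.5899, 51.5116) (50, 24.3753) (50, 80.8796)]
6. shoelace: 774.3966

Area of P3's cell: 774.3966 (3 vertices)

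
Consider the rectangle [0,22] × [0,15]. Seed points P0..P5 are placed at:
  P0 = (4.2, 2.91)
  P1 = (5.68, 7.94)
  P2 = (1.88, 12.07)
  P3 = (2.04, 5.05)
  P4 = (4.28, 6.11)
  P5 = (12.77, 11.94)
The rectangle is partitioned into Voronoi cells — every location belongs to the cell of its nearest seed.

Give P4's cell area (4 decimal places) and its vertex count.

Area of P4's cell: 12.1937 (4 vertices)

1. box [0,22]×[0,15]: [(0, 0) (22, 0) (22, 15) (0, 15)]
2. ⊥bis P4·P0 via (4.24,4.51): [(0, 4.616) (22, 4.066) (22, 15) (0, 15)]  |A|=234.498
3. ⊥bis P4·P1 via (4.98,7.025): [(0, 10.8348) (0, 4.616) (8.4035, 4.4059)]  |A|=26.1301
4. ⊥bis P4·P2 via (3.08,9.09): [(2.5564, 8.8791) (0, 7.8497) (0, 4.616) (8.4035, 4.4059)]  |A|=22.3145
5. ⊥bis P4·P3 via (3.16,5.58): [(2.5564, 8.8791) (1.7521, 8.5553) (3.6595, 4.5245) (8.4035, 4.4059)]  |A|=12.1937
6. ⊥bis P4·P5 via (8.525,9.025): [(2.5564, 8.8791) (1.7521, 8.5553) (3.6595, 4.5245) (8.4035, 4.4059)]  |A|=12.1937
7. canonical 4-gon: [(2.5564, 8.8791) (1.7521, 8.5553) (3.6595, 4.5245) (8.4035, 4.4059)]
8. shoelace: 12.1937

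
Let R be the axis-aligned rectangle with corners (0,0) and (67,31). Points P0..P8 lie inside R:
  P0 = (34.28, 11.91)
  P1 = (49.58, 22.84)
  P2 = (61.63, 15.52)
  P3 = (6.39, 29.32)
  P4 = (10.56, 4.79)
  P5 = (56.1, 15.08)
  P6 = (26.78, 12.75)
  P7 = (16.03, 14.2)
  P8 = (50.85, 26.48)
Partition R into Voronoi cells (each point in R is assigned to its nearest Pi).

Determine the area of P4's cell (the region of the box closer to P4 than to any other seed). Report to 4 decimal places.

1. box [0,67]×[0,31]: [(0, 0) (67, 0) (67, 31) (0, 31)]
2. ⊥bis P4·P0 via (22.42,8.35): [(0, 0) (24.9264, 0) (15.6212, 31) (0, 31)]  |A|=628.4876
3. ⊥bis P4·P1 via (30.07,13.815): [(0, 0) (24.9264, 0) (15.6212, 31) (0, 31)]  |A|=628.4876
4. ⊥bis P4·P2 via (36.095,10.155): [(0, 0) (24.9264, 0) (15.6212, 31) (0, 31)]  |A|=628.4876
5. ⊥bis P4·P3 via (8.475,17.055): [(0, 15.6143) (0, 0) (24.9264, 0) (19.2569, 18.8879)]  |A|=385.7445
6. ⊥bis P4·P5 via (33.33,9.935): [(0, 15.6143) (0, 0) (24.9264, 0) (19.2569, 18.8879)]  |A|=385.7445
7. ⊥bis P4·P6 via (18.67,8.77): [(14.1322, 18.0167) (0, 15.6143) (0, 0) (22.9739, 0)]  |A|=317.2887
8. ⊥bis P4·P7 via (13.295,9.495): [(20.3175, 5.4128) (2.1417, 15.9784) (0, 15.6143) (0, 0) (22.9739, 0)]  |A|=235.4217
9. ⊥bis P4·P8 via (30.705,15.635): [(20.3175, 5.4128) (2.1417, 15.9784) (0, 15.6143) (0, 0) (22.9739, 0)]  |A|=235.4217
10. canonical 5-gon: [(20.3175, 5.4128) (2.1417, 15.9784) (0, 15.6143) (0, 0) (22.9739, 0)]
11. shoelace: 235.4217

Area of P4's cell: 235.4217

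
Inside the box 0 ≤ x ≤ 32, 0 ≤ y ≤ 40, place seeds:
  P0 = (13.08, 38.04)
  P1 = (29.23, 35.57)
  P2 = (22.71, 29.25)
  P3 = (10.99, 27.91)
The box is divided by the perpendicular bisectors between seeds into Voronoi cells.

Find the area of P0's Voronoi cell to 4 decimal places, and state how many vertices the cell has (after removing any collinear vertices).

1. box [0,32]×[0,40]: [(0, 0) (32, 0) (32, 40) (0, 40)]
2. ⊥bis P0·P1 via (21.155,36.805): [(0, 0) (15.526, 0) (21.6436, 40) (0, 40)]  |A|=743.3929
3. ⊥bis P0·P2 via (17.895,33.645): [(0, 14.0399) (21.2306, 37.2994) (21.6436, 40) (0, 40)]  |A|=304.8001
4. ⊥bis P0·P3 via (12.035,32.975): [(0, 35.458) (16.4517, 32.0638) (21.2306, 37.2994) (21.6436, 40) (0, 40)]  |A|=128.6179
5. canonical 5-gon: [(0, 35.458) (16.4517, 32.0638) (21.2306, 37.2994) (21.6436, 40) (0, 40)]
6. shoelace: 128.6179

Area of P0's cell: 128.6179 (5 vertices)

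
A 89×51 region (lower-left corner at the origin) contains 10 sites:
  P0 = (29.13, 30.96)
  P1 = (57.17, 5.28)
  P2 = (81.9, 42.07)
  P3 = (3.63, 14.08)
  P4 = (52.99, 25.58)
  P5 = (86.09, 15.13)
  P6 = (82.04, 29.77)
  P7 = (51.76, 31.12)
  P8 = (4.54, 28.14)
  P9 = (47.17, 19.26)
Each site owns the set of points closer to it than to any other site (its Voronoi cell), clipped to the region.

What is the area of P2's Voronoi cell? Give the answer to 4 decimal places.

Area of P2's cell: 372.9105

1. box [0,89]×[0,51]: [(0, 0) (89, 0) (89, 51) (0, 51)]
2. ⊥bis P2·P0 via (55.515,36.515): [(63.2027, 0) (89, 0) (89, 51) (52.4654, 51)]  |A|=1589.4631
3. ⊥bis P2·P1 via (69.535,23.675): [(56.3527, 32.536) (89, 10.5908) (89, 51) (52.4654, 51)]  |A|=996.9129
4. ⊥bis P2·P3 via (42.765,28.075): [(56.3527, 32.536) (89, 10.5908) (89, 51) (52.4654, 51)]  |A|=996.9129
5. ⊥bis P2·P4 via (67.445,33.825): [(75.5349, 19.6419) (89, 10.5908) (89, 51) (57.6485, 51)]  |A|=763.6182
6. ⊥bis P2·P5 via (83.995,28.6): [(71.531, 26.6615) (89, 29.3784) (89, 51) (57.6485, 51)]  |A|=570.3778
7. ⊥bis P2·P6 via (81.97,35.92): [(66.3514, 35.7422) (89, 36) (89, 51) (57.6485, 51)]  |A|=409.0408
8. ⊥bis P2·P7 via (66.83,36.595): [(67.1366, 35.7512) (89, 36) (89, 51) (61.5966, 51)]  |A|=372.9105
9. ⊥bis P2·P8 via (43.22,35.105): [(67.1366, 35.7512) (89, 36) (89, 51) (61.5966, 51)]  |A|=372.9105
10. ⊥bis P2·P9 via (64.535,30.665): [(67.1366, 35.7512) (89, 36) (89, 51) (61.5966, 51)]  |A|=372.9105
11. canonical 4-gon: [(67.1366, 35.7512) (89, 36) (89, 51) (61.5966, 51)]
12. shoelace: 372.9105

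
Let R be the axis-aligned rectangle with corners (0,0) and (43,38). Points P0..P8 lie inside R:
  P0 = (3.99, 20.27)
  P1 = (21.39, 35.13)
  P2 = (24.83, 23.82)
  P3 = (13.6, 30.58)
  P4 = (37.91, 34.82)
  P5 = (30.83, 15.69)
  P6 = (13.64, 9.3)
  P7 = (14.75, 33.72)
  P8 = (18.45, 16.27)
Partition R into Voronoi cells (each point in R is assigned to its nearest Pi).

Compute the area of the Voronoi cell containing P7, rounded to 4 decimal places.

Area of P7's cell: 71.9134

1. box [0,43]×[0,38]: [(0, 0) (43, 0) (43, 38) (0, 38)]
2. ⊥bis P7·P0 via (9.37,26.995): [(0, 34.491) (43, 0.091) (43, 38) (0, 38)]  |A|=890.487
3. ⊥bis P7·P1 via (18.07,34.425): [(0, 34.491) (21.751, 17.0902) (17.3109, 38) (0, 38)]  |A|=219.1457
4. ⊥bis P7·P2 via (19.79,28.77): [(0, 34.491) (14.229, 23.1078) (19.3631, 28.3354) (17.3109, 38) (0, 38)]  |A|=184.0368
5. ⊥bis P7·P3 via (14.175,32.15): [(0, 37.3415) (18.9223, 30.4113) (17.3109, 38) (0, 38)]  |A|=71.9134
6. ⊥bis P7·P4 via (26.33,34.27): [(0, 37.3415) (18.9223, 30.4113) (17.3109, 38) (0, 38)]  |A|=71.9134
7. ⊥bis P7·P5 via (22.79,24.705): [(0, 37.3415) (18.9223, 30.4113) (17.3109, 38) (0, 38)]  |A|=71.9134
8. ⊥bis P7·P6 via (14.195,21.51): [(0, 37.3415) (18.9223, 30.4113) (17.3109, 38) (0, 38)]  |A|=71.9134
9. ⊥bis P7·P8 via (16.6,24.995): [(0, 37.3415) (18.9223, 30.4113) (17.3109, 38) (0, 38)]  |A|=71.9134
10. canonical 4-gon: [(0, 37.3415) (18.9223, 30.4113) (17.3109, 38) (0, 38)]
11. shoelace: 71.9134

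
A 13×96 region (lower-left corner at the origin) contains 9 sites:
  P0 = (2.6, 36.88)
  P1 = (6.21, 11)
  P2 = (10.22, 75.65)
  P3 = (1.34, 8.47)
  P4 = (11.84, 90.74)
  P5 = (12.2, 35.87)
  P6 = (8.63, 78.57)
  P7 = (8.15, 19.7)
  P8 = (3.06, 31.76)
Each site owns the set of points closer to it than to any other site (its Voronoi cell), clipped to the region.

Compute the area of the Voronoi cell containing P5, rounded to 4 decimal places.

1. box [0,13]×[0,96]: [(0, 0) (13, 0) (13, 96) (0, 96)]
2. ⊥bis P5·P0 via (7.4,36.375): [(3.573, 0) (13, 0) (13, 89.6027)]  |A|=422.3403
3. ⊥bis P5·P1 via (9.205,23.435): [(6.1169, 24.1788) (13, 22.521) (13, 89.6027)]  |A|=230.8667
4. ⊥bis P5·P2 via (11.21,55.76): [(9.4301, 55.6714) (6.1169, 24.1788) (13, 22.521) (13, 55.8491)]  |A|=170.6189
5. ⊥bis P5·P3 via (6.77,22.17): [(9.4301, 55.6714) (6.1169, 24.1788) (13, 22.521) (13, 55.8491)]  |A|=170.6189
6. ⊥bis P5·P4 via (12.02,63.305): [(9.4301, 55.6714) (6.1169, 24.1788) (13, 22.521) (13, 55.8491)]  |A|=170.6189
7. ⊥bis P5·P6 via (10.415,57.22): [(9.4301, 55.6714) (6.1169, 24.1788) (13, 22.521) (13, 55.8491)]  |A|=170.6189
8. ⊥bis P5·P7 via (10.175,27.785): [(9.4301, 55.6714) (6.5907, 28.6827) (13, 27.0774) (13, 55.8491)]  |A|=140.1235
9. ⊥bis P5·P8 via (7.63,33.815): [(9.4301, 55.6714) (7.2253, 34.7149) (10.3627, 27.738) (13, 27.0774) (13, 55.8491)]  |A|=128.4473
10. canonical 5-gon: [(9.4301, 55.6714) (7.2253, 34.7149) (10.3627, 27.738) (13, 27.0774) (13, 55.8491)]
11. shoelace: 128.4473

Area of P5's cell: 128.4473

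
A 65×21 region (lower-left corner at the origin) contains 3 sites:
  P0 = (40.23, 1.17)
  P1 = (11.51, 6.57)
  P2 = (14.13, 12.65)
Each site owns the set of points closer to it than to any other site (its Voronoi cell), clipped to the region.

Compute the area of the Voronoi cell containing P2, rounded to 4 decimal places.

Area of P2's cell: 360.0104

1. box [0,65]×[0,21]: [(0, 0) (65, 0) (65, 21) (0, 21)]
2. ⊥bis P2·P0 via (27.18,6.91): [(0, 0) (24.1407, 0) (33.3774, 21) (0, 21)]  |A|=603.94
3. ⊥bis P2·P1 via (12.82,9.61): [(0, 15.1344) (25.8903, 3.9778) (33.3774, 21) (0, 21)]  |A|=360.0104
4. canonical 4-gon: [(0, 15.1344) (25.8903, 3.9778) (33.3774, 21) (0, 21)]
5. shoelace: 360.0104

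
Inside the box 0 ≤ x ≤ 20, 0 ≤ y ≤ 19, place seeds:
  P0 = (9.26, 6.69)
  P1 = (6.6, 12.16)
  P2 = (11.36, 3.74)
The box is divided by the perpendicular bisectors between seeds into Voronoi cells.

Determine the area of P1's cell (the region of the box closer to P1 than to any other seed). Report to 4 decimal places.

1. box [0,20]×[0,19]: [(0, 0) (20, 0) (20, 19) (0, 19)]
2. ⊥bis P1·P0 via (7.93,9.425): [(0, 5.5687) (20, 15.2945) (20, 19) (0, 19)]  |A|=171.3676
3. ⊥bis P1·P2 via (8.98,7.95): [(0, 5.5687) (20, 15.2945) (20, 19) (0, 19)]  |A|=171.3676
4. canonical 4-gon: [(0, 5.5687) (20, 15.2945) (20, 19) (0, 19)]
5. shoelace: 171.3676

Area of P1's cell: 171.3676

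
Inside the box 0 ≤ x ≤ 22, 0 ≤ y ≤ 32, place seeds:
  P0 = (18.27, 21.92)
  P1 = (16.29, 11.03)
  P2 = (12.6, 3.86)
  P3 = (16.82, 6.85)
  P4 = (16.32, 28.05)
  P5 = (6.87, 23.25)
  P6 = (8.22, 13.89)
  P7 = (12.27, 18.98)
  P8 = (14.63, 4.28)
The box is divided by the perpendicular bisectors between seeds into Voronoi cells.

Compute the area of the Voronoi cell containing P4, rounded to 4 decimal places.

1. box [0,22]×[0,32]: [(0, 0) (22, 0) (22, 32) (0, 32)]
2. ⊥bis P4·P0 via (17.295,24.985): [(0, 19.4833) (22, 26.4817) (22, 32) (0, 32)]  |A|=198.3847
3. ⊥bis P4·P1 via (16.305,19.54): [(0, 19.5687) (0.267, 19.5683) (22, 26.4817) (22, 32) (0, 32)]  |A|=198.3733
4. ⊥bis P4·P2 via (14.46,15.955): [(0, 19.5687) (0.267, 19.5683) (22, 26.4817) (22, 32) (0, 32)]  |A|=198.3733
5. ⊥bis P4·P3 via (16.57,17.45): [(0, 19.5687) (0.267, 19.5683) (22, 26.4817) (22, 32) (0, 32)]  |A|=198.3733
6. ⊥bis P4·P5 via (11.595,25.65): [(12.6787, 23.5165) (22, 26.4817) (22, 32) (8.3696, 32)]  |A|=83.5356
7. ⊥bis P4·P6 via (12.27,20.97): [(12.6787, 23.5165) (22, 26.4817) (22, 32) (8.3696, 32)]  |A|=83.5356
8. ⊥bis P4·P7 via (14.295,23.515): [(12.2055, 24.448) (13.6206, 23.8161) (22, 26.4817) (22, 32) (8.3696, 32)]  |A|=83.026
9. ⊥bis P4·P8 via (15.475,16.165): [(12.2055, 24.448) (13.6206, 23.8161) (22, 26.4817) (22, 32) (8.3696, 32)]  |A|=83.026
10. canonical 5-gon: [(12.2055, 24.448) (13.6206, 23.8161) (22, 26.4817) (22, 32) (8.3696, 32)]
11. shoelace: 83.026

Area of P4's cell: 83.0260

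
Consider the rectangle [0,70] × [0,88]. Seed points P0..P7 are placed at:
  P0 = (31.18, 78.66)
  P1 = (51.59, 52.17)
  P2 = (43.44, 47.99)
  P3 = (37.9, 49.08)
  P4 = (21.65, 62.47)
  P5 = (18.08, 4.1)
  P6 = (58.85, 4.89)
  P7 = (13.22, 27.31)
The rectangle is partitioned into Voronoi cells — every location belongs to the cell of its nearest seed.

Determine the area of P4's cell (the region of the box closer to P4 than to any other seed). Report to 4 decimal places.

Area of P4's cell: 927.9336

1. box [0,70]×[0,88]: [(0, 0) (70, 0) (70, 88) (0, 88)]
2. ⊥bis P4·P0 via (26.415,70.565): [(0, 86.1138) (0, 0) (70, 0) (70, 44.9093)]  |A|=4585.8098
3. ⊥bis P4·P1 via (36.62,57.32): [(38.6907, 63.3391) (0, 86.1138) (0, 0) (16.9007, 0)]  |A|=2201.1387
4. ⊥bis P4·P2 via (32.545,55.23): [(38.1465, 63.6594) (0, 86.1138) (0, 6.2552)]  |A|=1523.1654
5. ⊥bis P4·P3 via (29.775,55.775): [(36.8841, 64.4025) (0, 86.1138) (0, 19.6403)]  |A|=1225.9071
6. ⊥bis P4·P5 via (19.865,33.285): [(11.6569, 33.787) (36.8841, 64.4025) (0, 86.1138) (0, 34.5)]  |A|=1139.2982
7. ⊥bis P4·P6 via (40.25,33.68): [(11.6569, 33.787) (36.8841, 64.4025) (0, 86.1138) (0, 34.5)]  |A|=1139.2982
8. ⊥bis P4·P7 via (17.435,44.89): [(20.2497, 44.2151) (36.8841, 64.4025) (0, 86.1138) (0, 49.0702)]  |A|=927.9336
9. canonical 4-gon: [(20.2497, 44.2151) (36.8841, 64.4025) (0, 86.1138) (0, 49.0702)]
10. shoelace: 927.9336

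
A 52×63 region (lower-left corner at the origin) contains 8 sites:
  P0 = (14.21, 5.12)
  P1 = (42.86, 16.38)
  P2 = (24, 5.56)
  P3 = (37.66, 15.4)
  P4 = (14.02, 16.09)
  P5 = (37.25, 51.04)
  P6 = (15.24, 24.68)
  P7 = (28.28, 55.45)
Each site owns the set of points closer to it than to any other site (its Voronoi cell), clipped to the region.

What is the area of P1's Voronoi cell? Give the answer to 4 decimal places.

Area of P1's cell: 412.6524

1. box [0,52]×[0,63]: [(0, 0) (52, 0) (52, 63) (0, 63)]
2. ⊥bis P1·P0 via (28.535,10.75): [(32.76, 0) (52, 0) (52, 63) (7.9997, 63)]  |A|=1992.0693
3. ⊥bis P1·P2 via (33.43,10.97): [(17.6128, 38.5404) (39.7235, 0) (52, 0) (52, 63) (7.9997, 63)]  |A|=1857.8806
4. ⊥bis P1·P3 via (40.26,15.89): [(43.2547, 0) (52, 0) (52, 63) (31.3816, 63)]  |A|=924.9587
5. ⊥bis P1·P4 via (28.44,16.235): [(43.2547, 0) (52, 0) (52, 63) (31.3816, 63)]  |A|=924.9587
6. ⊥bis P1·P5 via (40.055,33.71): [(36.995, 33.2147) (43.2547, 0) (52, 0) (52, 35.6434)]  |A|=412.6524
7. ⊥bis P1·P6 via (29.05,20.53): [(36.995, 33.2147) (43.2547, 0) (52, 0) (52, 35.6434)]  |A|=412.6524
8. ⊥bis P1·P7 via (35.57,35.915): [(36.995, 33.2147) (43.2547, 0) (52, 0) (52, 35.6434)]  |A|=412.6524
9. canonical 4-gon: [(36.995, 33.2147) (43.2547, 0) (52, 0) (52, 35.6434)]
10. shoelace: 412.6524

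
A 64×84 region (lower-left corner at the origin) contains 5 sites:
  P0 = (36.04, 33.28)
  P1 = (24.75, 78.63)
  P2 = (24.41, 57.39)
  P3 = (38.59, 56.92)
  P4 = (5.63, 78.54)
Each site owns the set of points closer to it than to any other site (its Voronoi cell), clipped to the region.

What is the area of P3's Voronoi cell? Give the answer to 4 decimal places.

Area of P3's cell: 1091.8775

1. box [0,64]×[0,84]: [(0, 0) (64, 0) (64, 84) (0, 84)]
2. ⊥bis P3·P0 via (37.315,45.1): [(0, 49.1251) (64, 42.2215) (64, 84) (0, 84)]  |A|=2452.9076
3. ⊥bis P3·P1 via (31.67,67.775): [(2.0655, 48.9023) (64, 42.2215) (64, 84) (57.1212, 84)]  |A|=1414.479
4. ⊥bis P3·P2 via (31.5,57.155): [(31.8559, 67.8935) (31.1226, 45.768) (64, 42.2215) (64, 84) (57.1212, 84)]  |A|=1091.8775
5. ⊥bis P3·P4 via (22.11,67.73): [(31.8559, 67.8935) (31.1226, 45.768) (64, 42.2215) (64, 84) (57.1212, 84)]  |A|=1091.8775
6. canonical 5-gon: [(31.8559, 67.8935) (31.1226, 45.768) (64, 42.2215) (64, 84) (57.1212, 84)]
7. shoelace: 1091.8775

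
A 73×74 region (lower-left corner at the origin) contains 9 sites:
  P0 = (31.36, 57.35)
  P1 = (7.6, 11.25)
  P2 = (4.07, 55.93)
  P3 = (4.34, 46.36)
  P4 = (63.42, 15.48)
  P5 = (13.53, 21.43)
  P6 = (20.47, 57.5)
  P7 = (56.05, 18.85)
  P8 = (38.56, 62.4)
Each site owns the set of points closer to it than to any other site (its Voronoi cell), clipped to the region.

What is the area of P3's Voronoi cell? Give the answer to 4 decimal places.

Area of P3's cell: 304.3541

1. box [0,73]×[0,74]: [(0, 0) (73, 0) (73, 74) (0, 74)]
2. ⊥bis P3·P0 via (17.85,51.855): [(0, 0) (38.9413, 0) (8.8428, 74) (0, 74)]  |A|=1768.0124
3. ⊥bis P3·P1 via (5.97,28.805): [(0, 28.2507) (26.4517, 30.7068) (8.8428, 74) (0, 74)]  |A|=796.4923
4. ⊥bis P3·P2 via (4.205,51.145): [(0, 51.0264) (0, 28.2507) (26.4517, 30.7068) (17.9807, 51.5337)]  |A|=490.6182
5. ⊥bis P3·P4 via (33.88,30.92): [(0, 51.0264) (0, 28.2507) (26.4517, 30.7068) (17.9807, 51.5337)]  |A|=490.6182
6. ⊥bis P3·P5 via (8.935,33.895): [(0, 51.0264) (0, 30.6013) (23.0401, 39.0946) (17.9807, 51.5337)]  |A|=348.413
7. ⊥bis P3·P6 via (12.405,51.93): [(12.7801, 51.3869) (0, 51.0264) (0, 30.6013) (21.6289, 38.5744)]  |A|=304.3541
8. ⊥bis P3·P7 via (30.195,32.605): [(12.7801, 51.3869) (0, 51.0264) (0, 30.6013) (21.6289, 38.5744)]  |A|=304.3541
9. ⊥bis P3·P8 via (21.45,54.38): [(12.7801, 51.3869) (0, 51.0264) (0, 30.6013) (21.6289, 38.5744)]  |A|=304.3541
10. canonical 4-gon: [(12.7801, 51.3869) (0, 51.0264) (0, 30.6013) (21.6289, 38.5744)]
11. shoelace: 304.3541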